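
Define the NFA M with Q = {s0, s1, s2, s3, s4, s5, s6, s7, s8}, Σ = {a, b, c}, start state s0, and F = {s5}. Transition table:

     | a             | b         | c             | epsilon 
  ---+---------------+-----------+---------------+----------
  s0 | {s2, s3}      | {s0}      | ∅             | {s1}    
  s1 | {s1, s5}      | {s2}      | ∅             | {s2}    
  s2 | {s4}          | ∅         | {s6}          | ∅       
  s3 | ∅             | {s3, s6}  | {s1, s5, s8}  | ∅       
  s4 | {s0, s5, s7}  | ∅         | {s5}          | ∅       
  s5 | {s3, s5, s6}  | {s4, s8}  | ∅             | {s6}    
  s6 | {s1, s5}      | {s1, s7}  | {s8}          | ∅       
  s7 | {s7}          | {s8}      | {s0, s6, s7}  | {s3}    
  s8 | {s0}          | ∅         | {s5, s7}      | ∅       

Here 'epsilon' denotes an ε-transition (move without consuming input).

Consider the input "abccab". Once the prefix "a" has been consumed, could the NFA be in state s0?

Start: ε-closure({s0}) = {s0, s1, s2}.
Read 'a': s0→{s2, s3}, s1→{s1, s5}, s2→{s4}; union {s1, s2, s3, s4, s5}; ε-closure = {s1, s2, s3, s4, s5, s6}.
State s0 is not in {s1, s2, s3, s4, s5, s6}.

No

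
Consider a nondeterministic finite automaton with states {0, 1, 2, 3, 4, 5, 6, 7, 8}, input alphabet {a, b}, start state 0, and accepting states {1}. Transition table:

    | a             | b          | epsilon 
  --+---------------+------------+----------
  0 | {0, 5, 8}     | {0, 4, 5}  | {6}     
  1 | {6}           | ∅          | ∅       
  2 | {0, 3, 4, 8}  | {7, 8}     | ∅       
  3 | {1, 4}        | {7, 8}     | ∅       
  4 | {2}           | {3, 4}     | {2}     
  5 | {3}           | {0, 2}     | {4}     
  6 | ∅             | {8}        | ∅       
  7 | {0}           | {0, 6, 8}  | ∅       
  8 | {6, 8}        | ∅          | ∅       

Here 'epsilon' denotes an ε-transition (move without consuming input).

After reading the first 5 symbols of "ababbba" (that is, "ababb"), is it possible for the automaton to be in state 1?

Start: ε-closure({0}) = {0, 6}.
Read 'a': {0, 6} → {0, 2, 4, 5, 6, 8}.
Read 'b': {0, 2, 4, 5, 6, 8} → {0, 2, 3, 4, 5, 6, 7, 8}.
Read 'a': {0, 2, 3, 4, 5, 6, 7, 8} → {0, 1, 2, 3, 4, 5, 6, 8}.
Read 'b': {0, 1, 2, 3, 4, 5, 6, 8} → {0, 2, 3, 4, 5, 6, 7, 8}.
Read 'b': {0, 2, 3, 4, 5, 6, 7, 8} → {0, 2, 3, 4, 5, 6, 7, 8}.
State 1 is not in {0, 2, 3, 4, 5, 6, 7, 8}.

No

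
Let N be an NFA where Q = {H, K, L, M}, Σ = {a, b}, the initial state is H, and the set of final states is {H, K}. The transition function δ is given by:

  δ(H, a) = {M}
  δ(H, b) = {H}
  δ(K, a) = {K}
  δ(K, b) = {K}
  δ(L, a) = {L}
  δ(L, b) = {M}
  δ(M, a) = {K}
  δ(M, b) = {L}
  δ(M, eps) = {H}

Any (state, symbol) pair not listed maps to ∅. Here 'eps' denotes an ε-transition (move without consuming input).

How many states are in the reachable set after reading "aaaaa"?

Start in {H}.
Read 'a': {H} → {H, M}.
Read 'a': {H, M} → {H, K, M}.
Read 'a': {H, K, M} → {H, K, M}.
Read 'a': {H, K, M} → {H, K, M}.
Read 'a': {H, K, M} → {H, K, M}.
That set has 3 states.

3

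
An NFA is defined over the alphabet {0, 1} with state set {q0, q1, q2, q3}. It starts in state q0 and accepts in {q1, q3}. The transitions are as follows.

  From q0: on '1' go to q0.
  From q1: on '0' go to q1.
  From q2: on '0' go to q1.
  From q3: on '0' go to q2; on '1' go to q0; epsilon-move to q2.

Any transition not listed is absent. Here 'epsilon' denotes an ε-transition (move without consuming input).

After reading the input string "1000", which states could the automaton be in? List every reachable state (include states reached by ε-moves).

Start in {q0}.
Read '1': q0→{q0}; now {q0}.
Read '0': q0→∅; now ∅.
The set is empty and remains empty for the remaining 2 symbols.

∅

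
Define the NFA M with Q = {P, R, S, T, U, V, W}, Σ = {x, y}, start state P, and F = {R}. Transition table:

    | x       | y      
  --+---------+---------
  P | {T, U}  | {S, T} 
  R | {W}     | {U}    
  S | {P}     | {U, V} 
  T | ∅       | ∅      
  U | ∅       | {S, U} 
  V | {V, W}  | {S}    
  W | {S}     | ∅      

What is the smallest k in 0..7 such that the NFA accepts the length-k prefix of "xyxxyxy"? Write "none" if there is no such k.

Start in {P}.
Read 'x': {P} → {T, U}.
Read 'y': {T, U} → {S, U}.
Read 'x': {S, U} → {P}.
Read 'x': {P} → {T, U}.
Read 'y': {T, U} → {S, U}.
Read 'x': {S, U} → {P}.
Read 'y': {P} → {S, T}.
No reachable set along the way intersects F.

none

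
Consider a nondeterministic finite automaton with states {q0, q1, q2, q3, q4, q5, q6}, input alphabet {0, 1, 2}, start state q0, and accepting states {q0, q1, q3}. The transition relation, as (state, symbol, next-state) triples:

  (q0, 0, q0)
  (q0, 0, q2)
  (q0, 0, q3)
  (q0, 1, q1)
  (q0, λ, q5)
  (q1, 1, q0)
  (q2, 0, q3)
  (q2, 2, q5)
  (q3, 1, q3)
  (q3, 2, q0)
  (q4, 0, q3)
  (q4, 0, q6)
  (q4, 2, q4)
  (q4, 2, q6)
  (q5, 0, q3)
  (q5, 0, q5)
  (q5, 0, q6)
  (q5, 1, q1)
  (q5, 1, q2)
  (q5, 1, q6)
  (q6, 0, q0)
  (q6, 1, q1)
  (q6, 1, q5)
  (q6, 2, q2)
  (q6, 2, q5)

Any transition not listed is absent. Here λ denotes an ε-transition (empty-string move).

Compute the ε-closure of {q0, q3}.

Begin with {q0, q3}.
ε-move q0 → q5; add q5.

{q0, q3, q5}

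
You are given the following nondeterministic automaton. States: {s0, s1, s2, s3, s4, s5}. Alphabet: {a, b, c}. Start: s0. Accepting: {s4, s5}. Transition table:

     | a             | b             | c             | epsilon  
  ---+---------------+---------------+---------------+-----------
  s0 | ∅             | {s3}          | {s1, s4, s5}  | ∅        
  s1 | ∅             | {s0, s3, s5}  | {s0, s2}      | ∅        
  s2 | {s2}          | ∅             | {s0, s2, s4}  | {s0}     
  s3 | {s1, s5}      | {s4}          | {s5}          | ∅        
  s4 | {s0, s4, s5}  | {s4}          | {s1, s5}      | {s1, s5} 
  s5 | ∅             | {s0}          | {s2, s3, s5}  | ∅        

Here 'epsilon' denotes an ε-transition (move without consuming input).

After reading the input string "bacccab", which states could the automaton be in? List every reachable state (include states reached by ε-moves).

{s0, s1, s3, s4, s5}

Start in {s0}.
Read 'b': s0→{s3}; now {s3}.
Read 'a': s3→{s1, s5}; now {s1, s5}.
Read 'c': s1→{s0, s2}, s5→{s2, s3, s5}; now {s0, s2, s3, s5}.
Read 'c': s0→{s1, s4, s5}, s2→{s0, s2, s4}, s3→{s5}, s5→{s2, s3, s5}; now {s0, s1, s2, s3, s4, s5}.
Read 'c': s0→{s1, s4, s5}, s1→{s0, s2}, s2→{s0, s2, s4}, s3→{s5}, s4→{s1, s5}, s5→{s2, s3, s5}; now {s0, s1, s2, s3, s4, s5}.
Read 'a': s0→∅, s1→∅, s2→{s2}, s3→{s1, s5}, s4→{s0, s4, s5}, s5→∅; now {s0, s1, s2, s4, s5}.
Read 'b': s0→{s3}, s1→{s0, s3, s5}, s2→∅, s4→{s4}, s5→{s0}; union {s0, s3, s4, s5}; ε-closure = {s0, s1, s3, s4, s5}.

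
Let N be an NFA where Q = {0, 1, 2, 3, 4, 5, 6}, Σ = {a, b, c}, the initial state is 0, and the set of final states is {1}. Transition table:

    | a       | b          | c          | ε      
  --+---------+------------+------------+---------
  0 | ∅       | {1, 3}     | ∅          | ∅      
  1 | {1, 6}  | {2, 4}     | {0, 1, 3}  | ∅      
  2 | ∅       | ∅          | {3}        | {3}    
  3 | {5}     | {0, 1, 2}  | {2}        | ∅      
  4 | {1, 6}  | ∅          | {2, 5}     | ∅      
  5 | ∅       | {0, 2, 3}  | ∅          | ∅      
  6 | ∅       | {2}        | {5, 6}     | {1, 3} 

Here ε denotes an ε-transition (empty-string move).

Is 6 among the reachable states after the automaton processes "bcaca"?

Yes

Start in {0}.
Read 'b': {0} → {1, 3}.
Read 'c': {1, 3} → {0, 1, 2, 3}.
Read 'a': {0, 1, 2, 3} → {1, 3, 5, 6}.
Read 'c': {1, 3, 5, 6} → {0, 1, 2, 3, 5, 6}.
Read 'a': {0, 1, 2, 3, 5, 6} → {1, 3, 5, 6}.
State 6 is in {1, 3, 5, 6}.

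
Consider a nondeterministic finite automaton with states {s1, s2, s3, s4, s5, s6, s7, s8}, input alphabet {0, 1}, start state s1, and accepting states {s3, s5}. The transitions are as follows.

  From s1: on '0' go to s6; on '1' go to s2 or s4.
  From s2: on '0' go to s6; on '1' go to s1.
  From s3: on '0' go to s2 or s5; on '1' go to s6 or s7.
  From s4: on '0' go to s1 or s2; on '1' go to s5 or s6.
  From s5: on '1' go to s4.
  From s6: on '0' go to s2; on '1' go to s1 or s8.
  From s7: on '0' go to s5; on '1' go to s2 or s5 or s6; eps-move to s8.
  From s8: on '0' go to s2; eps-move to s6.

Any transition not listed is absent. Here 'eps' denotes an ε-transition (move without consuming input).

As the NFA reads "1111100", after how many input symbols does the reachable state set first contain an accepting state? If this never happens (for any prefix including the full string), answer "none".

2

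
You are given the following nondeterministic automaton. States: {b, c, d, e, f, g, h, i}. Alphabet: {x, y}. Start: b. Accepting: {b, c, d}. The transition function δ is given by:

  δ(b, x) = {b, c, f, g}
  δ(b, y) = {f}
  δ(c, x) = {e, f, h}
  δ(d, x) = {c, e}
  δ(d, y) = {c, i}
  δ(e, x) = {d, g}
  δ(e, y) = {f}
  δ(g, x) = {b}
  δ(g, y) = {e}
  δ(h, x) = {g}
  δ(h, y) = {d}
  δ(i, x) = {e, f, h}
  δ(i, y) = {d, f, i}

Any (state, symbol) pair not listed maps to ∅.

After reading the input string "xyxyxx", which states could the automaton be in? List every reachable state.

{b, c, d, e, g}

Start in {b}.
Read 'x': {b} → {b, c, f, g}.
Read 'y': {b, c, f, g} → {e, f}.
Read 'x': {e, f} → {d, g}.
Read 'y': {d, g} → {c, e, i}.
Read 'x': {c, e, i} → {d, e, f, g, h}.
Read 'x': {d, e, f, g, h} → {b, c, d, e, g}.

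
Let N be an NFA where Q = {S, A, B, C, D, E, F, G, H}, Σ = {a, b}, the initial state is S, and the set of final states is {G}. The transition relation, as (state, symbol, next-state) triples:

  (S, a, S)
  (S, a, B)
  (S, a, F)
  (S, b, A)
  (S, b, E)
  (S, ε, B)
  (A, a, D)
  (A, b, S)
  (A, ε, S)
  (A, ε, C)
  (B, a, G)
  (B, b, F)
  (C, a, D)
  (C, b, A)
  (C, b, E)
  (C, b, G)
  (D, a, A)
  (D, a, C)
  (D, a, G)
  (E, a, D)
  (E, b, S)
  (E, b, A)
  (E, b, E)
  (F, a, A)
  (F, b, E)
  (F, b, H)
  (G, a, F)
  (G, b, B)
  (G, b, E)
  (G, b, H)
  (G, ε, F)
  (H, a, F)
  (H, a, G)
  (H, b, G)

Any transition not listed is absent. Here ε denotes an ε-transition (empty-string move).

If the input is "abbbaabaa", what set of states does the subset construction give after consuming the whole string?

{S, A, B, C, D, F, G}

Start: ε-closure({S}) = {S, B}.
Read 'a': {S, B} → {S, B, F, G}.
Read 'b': {S, B, F, G} → {S, A, B, C, E, F, H}.
Read 'b': {S, A, B, C, E, F, H} → {S, A, B, C, E, F, G, H}.
Read 'b': {S, A, B, C, E, F, G, H} → {S, A, B, C, E, F, G, H}.
Read 'a': {S, A, B, C, E, F, G, H} → {S, A, B, C, D, F, G}.
Read 'a': {S, A, B, C, D, F, G} → {S, A, B, C, D, F, G}.
Read 'b': {S, A, B, C, D, F, G} → {S, A, B, C, E, F, G, H}.
Read 'a': {S, A, B, C, E, F, G, H} → {S, A, B, C, D, F, G}.
Read 'a': {S, A, B, C, D, F, G} → {S, A, B, C, D, F, G}.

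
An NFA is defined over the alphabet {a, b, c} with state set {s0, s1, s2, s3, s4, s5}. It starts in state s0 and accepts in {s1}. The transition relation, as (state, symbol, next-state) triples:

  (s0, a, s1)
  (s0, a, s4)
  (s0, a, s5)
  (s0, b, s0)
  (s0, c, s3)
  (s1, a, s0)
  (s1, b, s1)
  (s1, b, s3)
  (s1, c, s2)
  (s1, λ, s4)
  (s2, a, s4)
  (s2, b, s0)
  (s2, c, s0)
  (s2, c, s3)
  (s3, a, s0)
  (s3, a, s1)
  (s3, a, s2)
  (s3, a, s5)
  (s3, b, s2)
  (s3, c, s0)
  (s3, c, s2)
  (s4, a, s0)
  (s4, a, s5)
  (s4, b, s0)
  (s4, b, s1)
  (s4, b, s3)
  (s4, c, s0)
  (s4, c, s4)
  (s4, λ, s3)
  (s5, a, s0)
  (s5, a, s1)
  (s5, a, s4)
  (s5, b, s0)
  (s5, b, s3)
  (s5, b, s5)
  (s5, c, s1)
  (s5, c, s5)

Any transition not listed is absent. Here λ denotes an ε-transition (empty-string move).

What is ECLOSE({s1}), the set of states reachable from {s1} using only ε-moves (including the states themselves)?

{s1, s3, s4}

Begin with {s1}.
ε-move s1 → s4; add s4.
ε-move s4 → s3; add s3.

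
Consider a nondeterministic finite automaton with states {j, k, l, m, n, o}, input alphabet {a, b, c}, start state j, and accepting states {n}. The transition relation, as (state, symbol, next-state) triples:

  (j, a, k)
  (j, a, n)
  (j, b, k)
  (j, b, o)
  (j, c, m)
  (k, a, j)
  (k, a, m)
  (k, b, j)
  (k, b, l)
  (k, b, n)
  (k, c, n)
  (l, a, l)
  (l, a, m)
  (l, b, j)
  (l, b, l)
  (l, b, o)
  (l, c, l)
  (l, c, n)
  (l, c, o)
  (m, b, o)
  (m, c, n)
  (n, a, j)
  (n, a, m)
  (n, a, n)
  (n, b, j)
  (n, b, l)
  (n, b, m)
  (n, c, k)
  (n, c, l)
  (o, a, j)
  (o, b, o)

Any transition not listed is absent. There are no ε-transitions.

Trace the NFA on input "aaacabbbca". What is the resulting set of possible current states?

{j, l, m, n}

Start in {j}.
Read 'a': j→{k, n}; now {k, n}.
Read 'a': k→{j, m}, n→{j, m, n}; now {j, m, n}.
Read 'a': j→{k, n}, m→∅, n→{j, m, n}; now {j, k, m, n}.
Read 'c': j→{m}, k→{n}, m→{n}, n→{k, l}; now {k, l, m, n}.
Read 'a': k→{j, m}, l→{l, m}, m→∅, n→{j, m, n}; now {j, l, m, n}.
Read 'b': j→{k, o}, l→{j, l, o}, m→{o}, n→{j, l, m}; now {j, k, l, m, o}.
Read 'b': j→{k, o}, k→{j, l, n}, l→{j, l, o}, m→{o}, o→{o}; now {j, k, l, n, o}.
Read 'b': j→{k, o}, k→{j, l, n}, l→{j, l, o}, n→{j, l, m}, o→{o}; now {j, k, l, m, n, o}.
Read 'c': j→{m}, k→{n}, l→{l, n, o}, m→{n}, n→{k, l}, o→∅; now {k, l, m, n, o}.
Read 'a': k→{j, m}, l→{l, m}, m→∅, n→{j, m, n}, o→{j}; now {j, l, m, n}.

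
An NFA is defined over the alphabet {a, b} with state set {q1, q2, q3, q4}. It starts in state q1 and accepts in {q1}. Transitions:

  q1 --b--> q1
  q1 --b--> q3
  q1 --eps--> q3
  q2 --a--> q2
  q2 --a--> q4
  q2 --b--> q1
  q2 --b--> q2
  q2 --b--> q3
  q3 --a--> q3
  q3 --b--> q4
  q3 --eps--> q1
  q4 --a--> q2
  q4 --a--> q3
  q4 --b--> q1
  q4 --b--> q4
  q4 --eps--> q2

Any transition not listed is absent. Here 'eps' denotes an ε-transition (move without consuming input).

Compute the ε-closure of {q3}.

{q1, q3}

Begin with {q3}.
ε-move q3 → q1; add q1.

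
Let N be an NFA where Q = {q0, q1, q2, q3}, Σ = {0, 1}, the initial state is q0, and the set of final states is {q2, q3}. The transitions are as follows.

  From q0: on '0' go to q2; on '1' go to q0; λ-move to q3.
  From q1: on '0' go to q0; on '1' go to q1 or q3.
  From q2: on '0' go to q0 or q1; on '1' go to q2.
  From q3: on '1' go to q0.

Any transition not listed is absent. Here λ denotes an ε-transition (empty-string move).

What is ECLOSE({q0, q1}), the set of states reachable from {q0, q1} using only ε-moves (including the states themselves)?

Begin with {q0, q1}.
ε-move q0 → q3; add q3.

{q0, q1, q3}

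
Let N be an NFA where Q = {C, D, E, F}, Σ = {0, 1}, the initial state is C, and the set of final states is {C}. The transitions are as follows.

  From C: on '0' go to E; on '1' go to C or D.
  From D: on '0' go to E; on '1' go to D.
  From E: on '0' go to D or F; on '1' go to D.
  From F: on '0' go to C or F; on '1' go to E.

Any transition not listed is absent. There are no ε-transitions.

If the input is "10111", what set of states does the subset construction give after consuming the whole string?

Start in {C}.
Read '1': C→{C, D}; now {C, D}.
Read '0': C→{E}, D→{E}; now {E}.
Read '1': E→{D}; now {D}.
Read '1': D→{D}; now {D}.
Read '1': D→{D}; now {D}.

{D}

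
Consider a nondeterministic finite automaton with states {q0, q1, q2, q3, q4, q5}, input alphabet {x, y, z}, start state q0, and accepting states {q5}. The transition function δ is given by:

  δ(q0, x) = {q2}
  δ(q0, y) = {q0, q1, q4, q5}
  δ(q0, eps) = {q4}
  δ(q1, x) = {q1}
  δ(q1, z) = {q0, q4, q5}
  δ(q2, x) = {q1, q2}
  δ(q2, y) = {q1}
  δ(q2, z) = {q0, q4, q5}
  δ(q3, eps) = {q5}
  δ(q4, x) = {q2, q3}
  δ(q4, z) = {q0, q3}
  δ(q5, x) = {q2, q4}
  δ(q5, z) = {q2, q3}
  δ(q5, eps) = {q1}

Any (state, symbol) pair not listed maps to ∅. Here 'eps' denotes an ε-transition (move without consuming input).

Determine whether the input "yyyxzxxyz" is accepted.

Yes

Start: ε-closure({q0}) = {q0, q4}.
Read 'y': {q0, q4} → {q0, q1, q4, q5}.
Read 'y': {q0, q1, q4, q5} → {q0, q1, q4, q5}.
Read 'y': {q0, q1, q4, q5} → {q0, q1, q4, q5}.
Read 'x': {q0, q1, q4, q5} → {q1, q2, q3, q4, q5}.
Read 'z': {q1, q2, q3, q4, q5} → {q0, q1, q2, q3, q4, q5}.
Read 'x': {q0, q1, q2, q3, q4, q5} → {q1, q2, q3, q4, q5}.
Read 'x': {q1, q2, q3, q4, q5} → {q1, q2, q3, q4, q5}.
Read 'y': {q1, q2, q3, q4, q5} → {q1}.
Read 'z': {q1} → {q0, q1, q4, q5}.
The final set {q0, q1, q4, q5} contains the accepting state q5.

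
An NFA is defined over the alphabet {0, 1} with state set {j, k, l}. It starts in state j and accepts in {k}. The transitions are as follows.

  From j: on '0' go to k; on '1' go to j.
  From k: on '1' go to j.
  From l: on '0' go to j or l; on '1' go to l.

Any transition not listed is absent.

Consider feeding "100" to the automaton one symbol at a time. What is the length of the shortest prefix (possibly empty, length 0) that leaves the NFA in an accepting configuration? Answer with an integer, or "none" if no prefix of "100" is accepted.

Start in {j}.
Read '1': {j} → {j}.
Read '0': {j} → {k}.
None of the earlier sets intersect F, but {k} does.

2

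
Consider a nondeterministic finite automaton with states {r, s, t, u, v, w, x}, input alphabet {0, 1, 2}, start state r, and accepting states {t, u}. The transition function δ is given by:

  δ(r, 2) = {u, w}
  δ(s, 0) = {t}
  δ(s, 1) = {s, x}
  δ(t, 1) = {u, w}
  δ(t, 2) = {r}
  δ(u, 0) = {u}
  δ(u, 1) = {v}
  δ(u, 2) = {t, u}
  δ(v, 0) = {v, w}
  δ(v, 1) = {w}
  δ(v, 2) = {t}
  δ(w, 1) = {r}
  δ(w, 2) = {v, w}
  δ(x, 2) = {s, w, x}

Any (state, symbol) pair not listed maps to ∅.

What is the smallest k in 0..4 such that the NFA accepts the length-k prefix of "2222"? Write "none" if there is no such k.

1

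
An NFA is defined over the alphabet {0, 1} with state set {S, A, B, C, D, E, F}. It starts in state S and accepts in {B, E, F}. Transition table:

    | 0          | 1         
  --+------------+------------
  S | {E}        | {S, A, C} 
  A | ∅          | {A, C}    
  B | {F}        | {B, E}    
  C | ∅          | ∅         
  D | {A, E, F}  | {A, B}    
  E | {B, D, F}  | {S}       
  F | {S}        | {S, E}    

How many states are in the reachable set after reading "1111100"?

Start in {S}.
Read '1': {S} → {S, A, C}.
Read '1': {S, A, C} → {S, A, C}.
Read '1': {S, A, C} → {S, A, C}.
Read '1': {S, A, C} → {S, A, C}.
Read '1': {S, A, C} → {S, A, C}.
Read '0': {S, A, C} → {E}.
Read '0': {E} → {B, D, F}.
That set has 3 states.

3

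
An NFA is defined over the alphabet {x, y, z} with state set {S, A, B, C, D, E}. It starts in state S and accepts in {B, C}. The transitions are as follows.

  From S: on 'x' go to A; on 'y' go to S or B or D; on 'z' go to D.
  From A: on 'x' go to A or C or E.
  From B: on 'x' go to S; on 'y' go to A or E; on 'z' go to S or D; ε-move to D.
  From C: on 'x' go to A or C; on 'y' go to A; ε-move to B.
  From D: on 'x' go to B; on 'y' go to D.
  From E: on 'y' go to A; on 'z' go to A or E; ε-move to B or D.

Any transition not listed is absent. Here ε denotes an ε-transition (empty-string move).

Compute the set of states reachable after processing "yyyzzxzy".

{S, A, B, D, E}

Start in {S}.
Read 'y': {S} → {S, B, D}.
Read 'y': {S, B, D} → {S, A, B, D, E}.
Read 'y': {S, A, B, D, E} → {S, A, B, D, E}.
Read 'z': {S, A, B, D, E} → {S, A, B, D, E}.
Read 'z': {S, A, B, D, E} → {S, A, B, D, E}.
Read 'x': {S, A, B, D, E} → {S, A, B, C, D, E}.
Read 'z': {S, A, B, C, D, E} → {S, A, B, D, E}.
Read 'y': {S, A, B, D, E} → {S, A, B, D, E}.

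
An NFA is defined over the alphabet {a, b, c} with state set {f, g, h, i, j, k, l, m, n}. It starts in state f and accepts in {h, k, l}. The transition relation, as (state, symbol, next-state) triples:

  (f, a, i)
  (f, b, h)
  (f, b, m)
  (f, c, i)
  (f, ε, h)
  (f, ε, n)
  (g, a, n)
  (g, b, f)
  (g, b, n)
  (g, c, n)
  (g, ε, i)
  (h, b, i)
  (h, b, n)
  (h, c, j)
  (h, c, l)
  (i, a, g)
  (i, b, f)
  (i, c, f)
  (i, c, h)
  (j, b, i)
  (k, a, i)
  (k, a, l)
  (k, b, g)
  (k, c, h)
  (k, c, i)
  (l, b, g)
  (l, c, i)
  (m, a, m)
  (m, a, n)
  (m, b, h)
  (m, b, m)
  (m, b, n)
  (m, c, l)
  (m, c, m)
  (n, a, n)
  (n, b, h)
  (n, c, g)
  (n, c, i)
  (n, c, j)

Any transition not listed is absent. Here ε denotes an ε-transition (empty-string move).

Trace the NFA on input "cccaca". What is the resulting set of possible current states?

{g, i, n}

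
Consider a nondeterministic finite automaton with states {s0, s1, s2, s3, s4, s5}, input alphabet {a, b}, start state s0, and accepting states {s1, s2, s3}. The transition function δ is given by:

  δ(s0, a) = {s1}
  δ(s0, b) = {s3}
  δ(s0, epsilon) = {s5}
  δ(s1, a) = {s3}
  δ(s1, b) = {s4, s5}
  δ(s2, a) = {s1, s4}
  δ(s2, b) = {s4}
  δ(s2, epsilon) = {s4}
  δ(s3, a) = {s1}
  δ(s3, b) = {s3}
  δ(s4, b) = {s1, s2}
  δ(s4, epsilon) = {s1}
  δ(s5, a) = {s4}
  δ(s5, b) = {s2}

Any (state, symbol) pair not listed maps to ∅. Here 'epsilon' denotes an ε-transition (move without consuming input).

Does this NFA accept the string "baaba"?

Start: ε-closure({s0}) = {s0, s5}.
Read 'b': s0→{s3}, s5→{s2}; union {s2, s3}; ε-closure = {s1, s2, s3, s4}.
Read 'a': s1→{s3}, s2→{s1, s4}, s3→{s1}, s4→∅; now {s1, s3, s4}.
Read 'a': s1→{s3}, s3→{s1}, s4→∅; now {s1, s3}.
Read 'b': s1→{s4, s5}, s3→{s3}; union {s3, s4, s5}; ε-closure = {s1, s3, s4, s5}.
Read 'a': s1→{s3}, s3→{s1}, s4→∅, s5→{s4}; now {s1, s3, s4}.
The final set {s1, s3, s4} contains the accepting states s1, s3.

Yes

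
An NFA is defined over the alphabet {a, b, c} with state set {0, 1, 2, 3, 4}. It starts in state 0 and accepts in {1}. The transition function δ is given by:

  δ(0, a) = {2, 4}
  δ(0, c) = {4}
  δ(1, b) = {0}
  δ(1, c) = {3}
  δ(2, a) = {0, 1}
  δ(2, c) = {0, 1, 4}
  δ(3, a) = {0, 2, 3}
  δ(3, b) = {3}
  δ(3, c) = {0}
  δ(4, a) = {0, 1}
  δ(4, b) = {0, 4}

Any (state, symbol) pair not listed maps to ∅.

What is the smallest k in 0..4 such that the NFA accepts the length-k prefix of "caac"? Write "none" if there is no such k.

2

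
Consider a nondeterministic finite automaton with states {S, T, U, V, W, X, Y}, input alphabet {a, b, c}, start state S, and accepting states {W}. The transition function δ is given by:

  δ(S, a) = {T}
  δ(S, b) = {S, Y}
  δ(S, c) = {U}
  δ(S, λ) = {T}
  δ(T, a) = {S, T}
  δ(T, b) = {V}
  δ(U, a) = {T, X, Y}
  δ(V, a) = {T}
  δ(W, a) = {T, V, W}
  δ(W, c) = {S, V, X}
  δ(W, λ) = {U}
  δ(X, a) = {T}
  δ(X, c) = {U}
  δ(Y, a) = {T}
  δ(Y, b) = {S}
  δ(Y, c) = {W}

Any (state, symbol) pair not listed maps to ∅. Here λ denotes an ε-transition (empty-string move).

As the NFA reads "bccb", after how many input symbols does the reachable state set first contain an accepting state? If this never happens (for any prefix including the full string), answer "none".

Start: ε-closure({S}) = {S, T}.
Read 'b': S→{S, Y}, T→{V}; union {S, V, Y}; ε-closure = {S, T, V, Y}.
Read 'c': S→{U}, T→∅, V→∅, Y→{W}; now {U, W}.
None of the earlier sets intersect F, but {U, W} does.

2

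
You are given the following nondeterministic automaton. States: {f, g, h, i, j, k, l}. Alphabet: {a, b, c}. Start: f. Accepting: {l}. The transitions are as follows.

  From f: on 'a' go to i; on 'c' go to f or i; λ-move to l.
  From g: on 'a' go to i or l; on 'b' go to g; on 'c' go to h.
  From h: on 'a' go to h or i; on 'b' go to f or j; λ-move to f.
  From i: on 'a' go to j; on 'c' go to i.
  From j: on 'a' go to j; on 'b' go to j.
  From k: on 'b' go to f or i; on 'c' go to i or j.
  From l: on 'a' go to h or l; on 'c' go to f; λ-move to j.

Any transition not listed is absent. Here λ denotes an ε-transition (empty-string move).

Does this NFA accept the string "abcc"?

Yes

Start: ε-closure({f}) = {f, j, l}.
Read 'a': f→{i}, j→{j}, l→{h, l}; union {h, i, j, l}; ε-closure = {f, h, i, j, l}.
Read 'b': f→∅, h→{f, j}, i→∅, j→{j}, l→∅; union {f, j}; ε-closure = {f, j, l}.
Read 'c': f→{f, i}, j→∅, l→{f}; union {f, i}; ε-closure = {f, i, j, l}.
Read 'c': f→{f, i}, i→{i}, j→∅, l→{f}; union {f, i}; ε-closure = {f, i, j, l}.
The final set {f, i, j, l} contains the accepting state l.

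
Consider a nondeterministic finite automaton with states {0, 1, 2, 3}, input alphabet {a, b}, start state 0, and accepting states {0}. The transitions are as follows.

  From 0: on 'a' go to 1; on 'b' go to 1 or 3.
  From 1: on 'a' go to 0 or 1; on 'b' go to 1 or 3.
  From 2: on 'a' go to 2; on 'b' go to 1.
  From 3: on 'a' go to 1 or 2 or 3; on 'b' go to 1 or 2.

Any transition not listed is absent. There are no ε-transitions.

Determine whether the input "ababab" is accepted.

Start in {0}.
Read 'a': {0} → {1}.
Read 'b': {1} → {1, 3}.
Read 'a': {1, 3} → {0, 1, 2, 3}.
Read 'b': {0, 1, 2, 3} → {1, 2, 3}.
Read 'a': {1, 2, 3} → {0, 1, 2, 3}.
Read 'b': {0, 1, 2, 3} → {1, 2, 3}.
The final set {1, 2, 3} contains no accepting state.

No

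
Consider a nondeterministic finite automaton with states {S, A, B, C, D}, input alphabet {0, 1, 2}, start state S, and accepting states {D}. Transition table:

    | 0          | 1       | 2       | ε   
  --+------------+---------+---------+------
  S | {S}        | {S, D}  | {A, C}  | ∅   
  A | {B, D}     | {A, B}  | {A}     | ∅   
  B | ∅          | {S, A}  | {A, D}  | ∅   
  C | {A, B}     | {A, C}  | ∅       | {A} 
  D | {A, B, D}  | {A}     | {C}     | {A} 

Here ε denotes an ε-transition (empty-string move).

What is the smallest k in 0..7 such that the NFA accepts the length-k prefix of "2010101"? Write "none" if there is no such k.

Start in {S}.
Read '2': S→{A, C}; now {A, C}.
Read '0': A→{B, D}, C→{A, B}; now {A, B, D}.
None of the earlier sets intersect F, but {A, B, D} does.

2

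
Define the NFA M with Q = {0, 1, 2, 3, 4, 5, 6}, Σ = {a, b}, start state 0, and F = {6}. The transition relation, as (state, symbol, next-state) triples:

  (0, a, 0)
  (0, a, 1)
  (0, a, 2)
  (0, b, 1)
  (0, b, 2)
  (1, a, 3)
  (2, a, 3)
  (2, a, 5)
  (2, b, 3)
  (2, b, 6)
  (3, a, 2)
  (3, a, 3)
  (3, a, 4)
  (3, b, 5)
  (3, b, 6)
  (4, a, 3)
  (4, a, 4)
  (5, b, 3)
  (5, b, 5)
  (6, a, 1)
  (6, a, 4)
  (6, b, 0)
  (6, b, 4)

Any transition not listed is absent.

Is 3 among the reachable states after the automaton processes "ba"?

Yes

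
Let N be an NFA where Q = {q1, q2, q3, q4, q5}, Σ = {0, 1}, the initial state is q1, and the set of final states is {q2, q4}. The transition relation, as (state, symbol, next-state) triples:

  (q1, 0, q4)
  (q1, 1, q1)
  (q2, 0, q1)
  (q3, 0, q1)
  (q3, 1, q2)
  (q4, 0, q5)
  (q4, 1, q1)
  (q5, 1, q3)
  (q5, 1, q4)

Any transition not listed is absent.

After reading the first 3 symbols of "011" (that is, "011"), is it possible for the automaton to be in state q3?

Start in {q1}.
Read '0': q1→{q4}; now {q4}.
Read '1': q4→{q1}; now {q1}.
Read '1': q1→{q1}; now {q1}.
State q3 is not in {q1}.

No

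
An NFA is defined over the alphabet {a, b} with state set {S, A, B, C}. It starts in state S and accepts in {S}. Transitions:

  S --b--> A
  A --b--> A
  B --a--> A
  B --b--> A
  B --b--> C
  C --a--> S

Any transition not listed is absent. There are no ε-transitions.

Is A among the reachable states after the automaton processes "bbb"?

Start in {S}.
Read 'b': S→{A}; now {A}.
Read 'b': A→{A}; now {A}.
Read 'b': A→{A}; now {A}.
State A is in {A}.

Yes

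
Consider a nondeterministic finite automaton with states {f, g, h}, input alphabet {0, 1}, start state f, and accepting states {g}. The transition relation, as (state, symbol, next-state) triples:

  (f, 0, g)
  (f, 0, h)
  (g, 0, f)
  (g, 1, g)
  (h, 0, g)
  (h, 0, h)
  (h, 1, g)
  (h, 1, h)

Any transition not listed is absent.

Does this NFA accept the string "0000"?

Yes

Start in {f}.
Read '0': f→{g, h}; now {g, h}.
Read '0': g→{f}, h→{g, h}; now {f, g, h}.
Read '0': f→{g, h}, g→{f}, h→{g, h}; now {f, g, h}.
Read '0': f→{g, h}, g→{f}, h→{g, h}; now {f, g, h}.
The final set {f, g, h} contains the accepting state g.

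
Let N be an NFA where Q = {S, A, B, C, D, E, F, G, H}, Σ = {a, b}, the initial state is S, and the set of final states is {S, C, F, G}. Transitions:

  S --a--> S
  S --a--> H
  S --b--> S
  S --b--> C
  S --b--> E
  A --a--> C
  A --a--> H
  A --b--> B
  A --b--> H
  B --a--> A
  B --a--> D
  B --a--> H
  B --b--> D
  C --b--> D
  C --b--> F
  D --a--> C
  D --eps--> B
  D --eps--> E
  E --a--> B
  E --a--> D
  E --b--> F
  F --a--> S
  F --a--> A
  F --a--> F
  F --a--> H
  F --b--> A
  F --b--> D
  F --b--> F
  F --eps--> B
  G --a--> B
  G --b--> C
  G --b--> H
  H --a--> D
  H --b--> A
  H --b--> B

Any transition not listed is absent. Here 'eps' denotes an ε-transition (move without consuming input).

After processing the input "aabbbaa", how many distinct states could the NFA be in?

Start in {S}.
Read 'a': {S} → {S, H}.
Read 'a': {S, H} → {S, B, D, E, H}.
Read 'b': {S, B, D, E, H} → {S, A, B, C, D, E, F}.
Read 'b': {S, A, B, C, D, E, F} → {S, A, B, C, D, E, F, H}.
Read 'b': {S, A, B, C, D, E, F, H} → {S, A, B, C, D, E, F, H}.
Read 'a': {S, A, B, C, D, E, F, H} → {S, A, B, C, D, E, F, H}.
Read 'a': {S, A, B, C, D, E, F, H} → {S, A, B, C, D, E, F, H}.
That set has 8 states.

8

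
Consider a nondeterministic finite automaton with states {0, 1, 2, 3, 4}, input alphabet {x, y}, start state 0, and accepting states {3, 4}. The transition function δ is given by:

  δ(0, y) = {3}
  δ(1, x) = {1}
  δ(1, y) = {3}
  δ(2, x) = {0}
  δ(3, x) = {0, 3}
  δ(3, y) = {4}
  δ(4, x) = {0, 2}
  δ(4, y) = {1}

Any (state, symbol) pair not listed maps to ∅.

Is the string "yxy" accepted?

Start in {0}.
Read 'y': 0→{3}; now {3}.
Read 'x': 3→{0, 3}; now {0, 3}.
Read 'y': 0→{3}, 3→{4}; now {3, 4}.
The final set {3, 4} contains the accepting states 3, 4.

Yes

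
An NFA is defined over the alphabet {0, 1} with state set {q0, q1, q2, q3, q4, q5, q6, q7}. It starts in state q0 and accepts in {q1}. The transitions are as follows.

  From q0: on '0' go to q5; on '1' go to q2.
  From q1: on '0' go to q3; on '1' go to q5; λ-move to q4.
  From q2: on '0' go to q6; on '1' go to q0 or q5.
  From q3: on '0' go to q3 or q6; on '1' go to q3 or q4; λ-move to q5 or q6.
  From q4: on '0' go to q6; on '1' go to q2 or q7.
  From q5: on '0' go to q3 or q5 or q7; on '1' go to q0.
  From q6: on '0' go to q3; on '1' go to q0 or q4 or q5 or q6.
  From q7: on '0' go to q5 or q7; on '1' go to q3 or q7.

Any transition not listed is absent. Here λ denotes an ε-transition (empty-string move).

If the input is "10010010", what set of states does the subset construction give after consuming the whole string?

{q3, q5, q6, q7}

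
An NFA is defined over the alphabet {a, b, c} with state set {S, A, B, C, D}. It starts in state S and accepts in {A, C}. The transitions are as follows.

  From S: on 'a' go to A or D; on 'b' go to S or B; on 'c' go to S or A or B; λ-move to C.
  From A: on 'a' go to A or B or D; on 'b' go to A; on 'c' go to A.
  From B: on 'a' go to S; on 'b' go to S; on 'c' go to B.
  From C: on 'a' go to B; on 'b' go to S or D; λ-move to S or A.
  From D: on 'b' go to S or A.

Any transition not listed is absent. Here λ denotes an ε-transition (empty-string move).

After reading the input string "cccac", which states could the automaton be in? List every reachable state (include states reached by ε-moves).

{S, A, B, C}

Start: ε-closure({S}) = {S, A, C}.
Read 'c': {S, A, C} → {S, A, B, C}.
Read 'c': {S, A, B, C} → {S, A, B, C}.
Read 'c': {S, A, B, C} → {S, A, B, C}.
Read 'a': {S, A, B, C} → {S, A, B, C, D}.
Read 'c': {S, A, B, C, D} → {S, A, B, C}.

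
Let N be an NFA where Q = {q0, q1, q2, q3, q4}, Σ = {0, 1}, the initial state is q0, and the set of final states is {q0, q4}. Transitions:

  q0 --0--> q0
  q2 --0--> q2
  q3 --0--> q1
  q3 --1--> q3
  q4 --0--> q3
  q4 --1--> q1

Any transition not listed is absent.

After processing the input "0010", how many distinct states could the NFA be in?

Start in {q0}.
Read '0': q0→{q0}; now {q0}.
Read '0': q0→{q0}; now {q0}.
Read '1': q0→∅; now ∅.
The set is empty and remains empty for the remaining 1 symbol.
That set has 0 states.

0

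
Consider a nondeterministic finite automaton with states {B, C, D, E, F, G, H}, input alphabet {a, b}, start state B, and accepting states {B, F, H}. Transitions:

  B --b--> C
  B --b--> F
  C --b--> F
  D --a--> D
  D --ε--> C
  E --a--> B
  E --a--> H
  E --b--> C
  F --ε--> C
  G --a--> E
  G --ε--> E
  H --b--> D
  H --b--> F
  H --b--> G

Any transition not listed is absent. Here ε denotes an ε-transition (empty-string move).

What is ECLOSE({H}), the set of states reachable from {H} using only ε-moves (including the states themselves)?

Begin with {H}.
No ε-moves leave this set, so the closure equals the set itself.

{H}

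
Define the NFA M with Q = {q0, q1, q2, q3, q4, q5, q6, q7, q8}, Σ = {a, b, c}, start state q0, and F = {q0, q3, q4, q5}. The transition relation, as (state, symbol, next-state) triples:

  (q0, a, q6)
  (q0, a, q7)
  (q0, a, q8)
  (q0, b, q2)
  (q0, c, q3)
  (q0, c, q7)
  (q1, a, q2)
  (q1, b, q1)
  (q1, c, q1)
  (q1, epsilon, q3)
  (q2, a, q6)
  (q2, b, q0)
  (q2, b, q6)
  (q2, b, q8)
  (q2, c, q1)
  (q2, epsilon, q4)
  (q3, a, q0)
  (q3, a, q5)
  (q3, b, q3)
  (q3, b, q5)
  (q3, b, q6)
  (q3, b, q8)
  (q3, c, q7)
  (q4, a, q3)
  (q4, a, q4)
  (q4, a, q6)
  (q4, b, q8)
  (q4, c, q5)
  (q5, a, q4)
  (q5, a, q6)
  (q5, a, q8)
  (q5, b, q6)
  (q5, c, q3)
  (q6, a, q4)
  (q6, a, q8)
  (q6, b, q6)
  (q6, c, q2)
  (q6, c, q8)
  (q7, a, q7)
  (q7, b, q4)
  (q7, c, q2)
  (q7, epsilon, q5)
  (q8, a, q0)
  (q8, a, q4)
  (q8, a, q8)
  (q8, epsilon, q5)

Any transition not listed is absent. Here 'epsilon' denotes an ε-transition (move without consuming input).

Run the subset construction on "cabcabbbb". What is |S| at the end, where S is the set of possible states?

7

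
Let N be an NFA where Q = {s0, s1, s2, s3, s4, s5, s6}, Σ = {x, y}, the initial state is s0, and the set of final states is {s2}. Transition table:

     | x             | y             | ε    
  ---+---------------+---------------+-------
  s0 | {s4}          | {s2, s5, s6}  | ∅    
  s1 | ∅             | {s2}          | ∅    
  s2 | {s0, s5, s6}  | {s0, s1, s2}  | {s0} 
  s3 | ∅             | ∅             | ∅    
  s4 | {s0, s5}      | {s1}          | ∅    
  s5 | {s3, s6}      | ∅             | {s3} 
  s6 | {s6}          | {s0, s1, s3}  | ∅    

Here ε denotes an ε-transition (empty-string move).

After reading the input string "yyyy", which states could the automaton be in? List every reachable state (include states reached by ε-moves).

{s0, s1, s2, s3, s5, s6}

Start in {s0}.
Read 'y': s0→{s2, s5, s6}; union {s2, s5, s6}; ε-closure = {s0, s2, s3, s5, s6}.
Read 'y': s0→{s2, s5, s6}, s2→{s0, s1, s2}, s3→∅, s5→∅, s6→{s0, s1, s3}; now {s0, s1, s2, s3, s5, s6}.
Read 'y': s0→{s2, s5, s6}, s1→{s2}, s2→{s0, s1, s2}, s3→∅, s5→∅, s6→{s0, s1, s3}; now {s0, s1, s2, s3, s5, s6}.
Read 'y': s0→{s2, s5, s6}, s1→{s2}, s2→{s0, s1, s2}, s3→∅, s5→∅, s6→{s0, s1, s3}; now {s0, s1, s2, s3, s5, s6}.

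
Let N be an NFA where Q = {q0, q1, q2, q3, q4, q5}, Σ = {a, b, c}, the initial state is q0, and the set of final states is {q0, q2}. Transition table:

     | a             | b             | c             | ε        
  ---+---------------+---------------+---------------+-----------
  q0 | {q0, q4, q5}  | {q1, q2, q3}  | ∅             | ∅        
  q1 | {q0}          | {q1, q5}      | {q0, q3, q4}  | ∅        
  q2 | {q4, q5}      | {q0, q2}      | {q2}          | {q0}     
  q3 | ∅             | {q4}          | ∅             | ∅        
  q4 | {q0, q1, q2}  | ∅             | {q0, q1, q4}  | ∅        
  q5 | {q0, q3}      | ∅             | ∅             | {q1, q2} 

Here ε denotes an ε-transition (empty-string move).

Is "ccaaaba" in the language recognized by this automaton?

No

Start in {q0}.
Read 'c': {q0} → ∅.
The set is empty and remains empty for the remaining 6 symbols.
The final set ∅ contains no accepting state.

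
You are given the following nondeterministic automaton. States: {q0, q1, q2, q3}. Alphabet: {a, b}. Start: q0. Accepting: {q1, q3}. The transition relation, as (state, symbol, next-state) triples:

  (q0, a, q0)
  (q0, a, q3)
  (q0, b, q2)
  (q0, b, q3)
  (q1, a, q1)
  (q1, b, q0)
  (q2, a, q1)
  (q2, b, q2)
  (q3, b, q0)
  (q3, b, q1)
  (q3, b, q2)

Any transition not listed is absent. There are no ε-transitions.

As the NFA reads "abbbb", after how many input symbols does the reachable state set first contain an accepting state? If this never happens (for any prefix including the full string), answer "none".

1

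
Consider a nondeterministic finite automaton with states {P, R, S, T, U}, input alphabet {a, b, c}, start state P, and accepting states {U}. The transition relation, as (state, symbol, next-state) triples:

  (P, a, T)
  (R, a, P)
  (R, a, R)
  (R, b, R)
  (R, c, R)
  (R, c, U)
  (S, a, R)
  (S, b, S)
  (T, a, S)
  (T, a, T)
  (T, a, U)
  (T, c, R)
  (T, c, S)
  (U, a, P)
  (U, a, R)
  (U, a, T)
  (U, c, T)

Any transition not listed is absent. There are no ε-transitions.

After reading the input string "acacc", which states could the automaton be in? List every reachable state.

{R, T, U}

Start in {P}.
Read 'a': P→{T}; now {T}.
Read 'c': T→{R, S}; now {R, S}.
Read 'a': R→{P, R}, S→{R}; now {P, R}.
Read 'c': P→∅, R→{R, U}; now {R, U}.
Read 'c': R→{R, U}, U→{T}; now {R, T, U}.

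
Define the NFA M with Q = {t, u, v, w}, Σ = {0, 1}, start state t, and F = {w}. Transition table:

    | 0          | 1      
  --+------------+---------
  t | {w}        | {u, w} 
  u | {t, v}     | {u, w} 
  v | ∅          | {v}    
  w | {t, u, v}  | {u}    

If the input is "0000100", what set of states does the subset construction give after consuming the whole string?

{t, v, w}

Start in {t}.
Read '0': {t} → {w}.
Read '0': {w} → {t, u, v}.
Read '0': {t, u, v} → {t, v, w}.
Read '0': {t, v, w} → {t, u, v, w}.
Read '1': {t, u, v, w} → {u, v, w}.
Read '0': {u, v, w} → {t, u, v}.
Read '0': {t, u, v} → {t, v, w}.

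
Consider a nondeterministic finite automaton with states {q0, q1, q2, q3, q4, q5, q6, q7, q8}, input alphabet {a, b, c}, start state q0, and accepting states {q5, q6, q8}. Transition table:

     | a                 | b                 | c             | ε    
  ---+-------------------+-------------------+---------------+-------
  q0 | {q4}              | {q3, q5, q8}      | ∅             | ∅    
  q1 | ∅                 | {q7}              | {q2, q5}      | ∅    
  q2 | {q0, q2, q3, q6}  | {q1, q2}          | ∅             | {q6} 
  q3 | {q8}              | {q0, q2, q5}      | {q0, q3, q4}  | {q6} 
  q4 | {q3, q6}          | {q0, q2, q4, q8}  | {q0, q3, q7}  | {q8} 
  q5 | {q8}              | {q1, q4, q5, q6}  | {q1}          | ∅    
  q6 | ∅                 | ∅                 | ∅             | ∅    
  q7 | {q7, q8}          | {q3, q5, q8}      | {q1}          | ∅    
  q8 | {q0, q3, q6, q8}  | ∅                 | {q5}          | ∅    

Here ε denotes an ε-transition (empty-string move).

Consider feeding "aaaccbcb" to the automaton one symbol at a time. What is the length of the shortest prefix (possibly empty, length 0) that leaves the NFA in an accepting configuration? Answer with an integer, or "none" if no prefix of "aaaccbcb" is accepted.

Start in {q0}.
Read 'a': {q0} → {q4, q8}.
None of the earlier sets intersect F, but {q4, q8} does.

1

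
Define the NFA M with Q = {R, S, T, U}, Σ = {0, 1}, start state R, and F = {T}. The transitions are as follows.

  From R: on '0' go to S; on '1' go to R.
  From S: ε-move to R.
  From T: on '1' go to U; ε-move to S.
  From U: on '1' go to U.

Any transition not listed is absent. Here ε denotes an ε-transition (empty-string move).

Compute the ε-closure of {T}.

Begin with {T}.
ε-move T → S; add S.
ε-move S → R; add R.

{R, S, T}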